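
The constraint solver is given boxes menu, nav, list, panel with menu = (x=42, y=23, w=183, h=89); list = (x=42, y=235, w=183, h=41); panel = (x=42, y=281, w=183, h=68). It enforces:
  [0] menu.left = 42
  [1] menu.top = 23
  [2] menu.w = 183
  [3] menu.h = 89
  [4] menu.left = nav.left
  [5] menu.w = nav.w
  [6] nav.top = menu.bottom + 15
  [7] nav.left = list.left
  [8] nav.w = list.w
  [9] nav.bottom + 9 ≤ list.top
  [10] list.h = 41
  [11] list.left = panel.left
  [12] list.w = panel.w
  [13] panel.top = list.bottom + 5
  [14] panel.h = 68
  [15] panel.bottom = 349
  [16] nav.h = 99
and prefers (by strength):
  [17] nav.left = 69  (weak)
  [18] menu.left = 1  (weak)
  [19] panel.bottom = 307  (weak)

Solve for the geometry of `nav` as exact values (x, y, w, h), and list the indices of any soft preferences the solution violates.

1. nav.x = 42  [menu.left = nav.left]
2. nav.w = 183  [menu.w = nav.w]
3. nav.y = 127  [nav.top = menu.bottom + 15]
4. nav.h = 99  [nav.h = 99]

nav = (x=42, y=127, w=183, h=99)
violated soft preferences: 17, 18, 19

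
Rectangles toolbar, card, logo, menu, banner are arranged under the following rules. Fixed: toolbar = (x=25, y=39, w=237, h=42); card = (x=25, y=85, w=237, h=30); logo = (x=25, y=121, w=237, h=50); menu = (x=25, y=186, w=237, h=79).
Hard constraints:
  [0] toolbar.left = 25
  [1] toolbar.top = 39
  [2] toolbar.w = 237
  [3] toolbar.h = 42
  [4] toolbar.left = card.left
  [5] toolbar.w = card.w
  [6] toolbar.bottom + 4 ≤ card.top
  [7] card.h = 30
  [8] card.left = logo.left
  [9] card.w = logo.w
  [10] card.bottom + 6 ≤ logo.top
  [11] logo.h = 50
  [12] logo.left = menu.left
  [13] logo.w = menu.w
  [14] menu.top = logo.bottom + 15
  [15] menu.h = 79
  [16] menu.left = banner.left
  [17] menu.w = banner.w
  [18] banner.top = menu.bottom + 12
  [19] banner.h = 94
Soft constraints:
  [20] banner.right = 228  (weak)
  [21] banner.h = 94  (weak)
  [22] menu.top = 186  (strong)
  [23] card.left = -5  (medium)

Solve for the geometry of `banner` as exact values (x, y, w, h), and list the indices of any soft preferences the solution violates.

1. banner.x = 25  [menu.left = banner.left]
2. banner.w = 237  [menu.w = banner.w]
3. banner.y = 277  [banner.top = menu.bottom + 12]
4. banner.h = 94  [banner.h = 94]

banner = (x=25, y=277, w=237, h=94)
violated soft preferences: 20, 23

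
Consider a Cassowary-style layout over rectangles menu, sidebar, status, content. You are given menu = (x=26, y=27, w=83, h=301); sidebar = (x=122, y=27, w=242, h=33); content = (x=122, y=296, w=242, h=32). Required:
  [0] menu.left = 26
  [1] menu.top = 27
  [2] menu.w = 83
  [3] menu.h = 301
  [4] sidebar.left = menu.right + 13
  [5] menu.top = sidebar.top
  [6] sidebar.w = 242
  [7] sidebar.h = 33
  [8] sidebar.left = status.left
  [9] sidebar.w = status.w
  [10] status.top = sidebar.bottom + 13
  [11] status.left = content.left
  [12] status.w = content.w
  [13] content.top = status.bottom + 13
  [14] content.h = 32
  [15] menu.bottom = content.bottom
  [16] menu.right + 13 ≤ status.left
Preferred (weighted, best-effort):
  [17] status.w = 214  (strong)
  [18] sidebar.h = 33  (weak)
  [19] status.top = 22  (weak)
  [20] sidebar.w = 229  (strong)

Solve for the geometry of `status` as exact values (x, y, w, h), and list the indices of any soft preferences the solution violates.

status = (x=122, y=73, w=242, h=210)
violated soft preferences: 17, 19, 20

1. status.x = 122  [sidebar.left = status.left]
2. status.w = 242  [sidebar.w = status.w]
3. status.y = 73  [status.top = sidebar.bottom + 13]
4. status.h = 210  [content.top = status.bottom + 13]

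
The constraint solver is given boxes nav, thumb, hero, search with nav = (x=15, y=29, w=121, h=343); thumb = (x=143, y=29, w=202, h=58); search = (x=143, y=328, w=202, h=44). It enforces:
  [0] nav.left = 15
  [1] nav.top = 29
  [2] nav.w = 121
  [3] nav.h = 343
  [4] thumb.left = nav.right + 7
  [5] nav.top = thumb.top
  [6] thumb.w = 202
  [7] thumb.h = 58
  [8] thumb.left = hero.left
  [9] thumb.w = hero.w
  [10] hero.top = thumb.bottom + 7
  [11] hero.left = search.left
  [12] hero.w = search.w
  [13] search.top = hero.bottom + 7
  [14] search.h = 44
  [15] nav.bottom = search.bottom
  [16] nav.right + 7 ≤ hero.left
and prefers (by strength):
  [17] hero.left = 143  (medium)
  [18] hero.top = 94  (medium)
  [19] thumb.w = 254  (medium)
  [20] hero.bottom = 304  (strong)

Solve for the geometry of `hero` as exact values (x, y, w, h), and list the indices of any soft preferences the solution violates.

hero = (x=143, y=94, w=202, h=227)
violated soft preferences: 19, 20

1. hero.x = 143  [thumb.left = hero.left]
2. hero.w = 202  [thumb.w = hero.w]
3. hero.y = 94  [hero.top = thumb.bottom + 7]
4. hero.h = 227  [search.top = hero.bottom + 7]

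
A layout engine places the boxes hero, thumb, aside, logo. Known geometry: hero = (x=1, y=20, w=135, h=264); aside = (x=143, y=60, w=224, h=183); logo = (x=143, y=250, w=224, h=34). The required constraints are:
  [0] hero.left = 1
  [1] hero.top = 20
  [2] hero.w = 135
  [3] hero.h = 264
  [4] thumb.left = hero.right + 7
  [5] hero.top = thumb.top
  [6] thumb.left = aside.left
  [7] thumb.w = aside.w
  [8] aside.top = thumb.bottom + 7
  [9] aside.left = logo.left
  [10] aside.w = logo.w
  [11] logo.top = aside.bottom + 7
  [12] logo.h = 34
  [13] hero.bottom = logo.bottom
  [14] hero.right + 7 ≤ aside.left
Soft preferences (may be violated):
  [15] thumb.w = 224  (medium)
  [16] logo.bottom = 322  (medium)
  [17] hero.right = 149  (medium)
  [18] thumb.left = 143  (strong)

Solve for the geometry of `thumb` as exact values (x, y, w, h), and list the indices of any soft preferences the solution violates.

thumb = (x=143, y=20, w=224, h=33)
violated soft preferences: 16, 17

1. thumb.x = 143  [thumb.left = hero.right + 7]
2. thumb.y = 20  [hero.top = thumb.top]
3. thumb.w = 224  [thumb.w = aside.w]
4. thumb.h = 33  [aside.top = thumb.bottom + 7]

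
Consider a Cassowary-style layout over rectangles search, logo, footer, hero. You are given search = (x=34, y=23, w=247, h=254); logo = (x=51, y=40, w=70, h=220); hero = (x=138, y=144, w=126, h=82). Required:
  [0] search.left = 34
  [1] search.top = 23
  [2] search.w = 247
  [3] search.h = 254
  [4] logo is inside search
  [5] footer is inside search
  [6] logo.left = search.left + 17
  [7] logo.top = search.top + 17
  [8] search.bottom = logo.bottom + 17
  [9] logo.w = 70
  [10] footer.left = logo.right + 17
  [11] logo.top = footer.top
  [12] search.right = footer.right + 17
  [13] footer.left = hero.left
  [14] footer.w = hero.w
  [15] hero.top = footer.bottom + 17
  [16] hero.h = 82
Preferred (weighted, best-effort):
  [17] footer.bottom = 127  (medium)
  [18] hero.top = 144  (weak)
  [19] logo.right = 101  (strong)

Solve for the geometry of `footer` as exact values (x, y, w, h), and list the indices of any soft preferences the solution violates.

footer = (x=138, y=40, w=126, h=87)
violated soft preferences: 19

1. footer.x = 138  [footer.left = logo.right + 17]
2. footer.y = 40  [logo.top = footer.top]
3. footer.w = 126  [search.right = footer.right + 17]
4. footer.h = 87  [hero.top = footer.bottom + 17]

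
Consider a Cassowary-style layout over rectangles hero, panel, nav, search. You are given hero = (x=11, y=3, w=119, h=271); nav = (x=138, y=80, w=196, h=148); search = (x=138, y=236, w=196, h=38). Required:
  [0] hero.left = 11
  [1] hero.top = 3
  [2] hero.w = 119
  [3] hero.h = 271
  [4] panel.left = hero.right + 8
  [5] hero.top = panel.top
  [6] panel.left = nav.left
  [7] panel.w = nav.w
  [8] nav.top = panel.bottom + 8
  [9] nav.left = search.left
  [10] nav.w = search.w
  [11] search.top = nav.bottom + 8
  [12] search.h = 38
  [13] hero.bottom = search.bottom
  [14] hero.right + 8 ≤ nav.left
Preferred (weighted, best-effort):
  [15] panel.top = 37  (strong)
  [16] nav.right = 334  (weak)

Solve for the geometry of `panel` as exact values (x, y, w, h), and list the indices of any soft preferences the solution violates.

1. panel.x = 138  [panel.left = hero.right + 8]
2. panel.y = 3  [hero.top = panel.top]
3. panel.w = 196  [panel.w = nav.w]
4. panel.h = 69  [nav.top = panel.bottom + 8]

panel = (x=138, y=3, w=196, h=69)
violated soft preferences: 15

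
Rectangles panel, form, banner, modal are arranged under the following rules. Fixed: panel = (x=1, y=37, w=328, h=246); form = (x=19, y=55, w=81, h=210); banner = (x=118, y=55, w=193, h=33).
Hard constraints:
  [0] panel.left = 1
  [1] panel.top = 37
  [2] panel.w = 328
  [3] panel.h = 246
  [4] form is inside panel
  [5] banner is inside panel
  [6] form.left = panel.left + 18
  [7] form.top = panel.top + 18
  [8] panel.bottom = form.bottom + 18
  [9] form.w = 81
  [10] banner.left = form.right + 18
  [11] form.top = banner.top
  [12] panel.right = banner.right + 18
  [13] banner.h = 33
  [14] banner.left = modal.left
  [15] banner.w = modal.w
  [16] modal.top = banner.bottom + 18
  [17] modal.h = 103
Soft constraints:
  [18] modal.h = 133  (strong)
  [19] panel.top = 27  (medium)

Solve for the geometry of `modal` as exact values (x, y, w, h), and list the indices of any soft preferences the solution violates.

1. modal.x = 118  [banner.left = modal.left]
2. modal.w = 193  [banner.w = modal.w]
3. modal.y = 106  [modal.top = banner.bottom + 18]
4. modal.h = 103  [modal.h = 103]

modal = (x=118, y=106, w=193, h=103)
violated soft preferences: 18, 19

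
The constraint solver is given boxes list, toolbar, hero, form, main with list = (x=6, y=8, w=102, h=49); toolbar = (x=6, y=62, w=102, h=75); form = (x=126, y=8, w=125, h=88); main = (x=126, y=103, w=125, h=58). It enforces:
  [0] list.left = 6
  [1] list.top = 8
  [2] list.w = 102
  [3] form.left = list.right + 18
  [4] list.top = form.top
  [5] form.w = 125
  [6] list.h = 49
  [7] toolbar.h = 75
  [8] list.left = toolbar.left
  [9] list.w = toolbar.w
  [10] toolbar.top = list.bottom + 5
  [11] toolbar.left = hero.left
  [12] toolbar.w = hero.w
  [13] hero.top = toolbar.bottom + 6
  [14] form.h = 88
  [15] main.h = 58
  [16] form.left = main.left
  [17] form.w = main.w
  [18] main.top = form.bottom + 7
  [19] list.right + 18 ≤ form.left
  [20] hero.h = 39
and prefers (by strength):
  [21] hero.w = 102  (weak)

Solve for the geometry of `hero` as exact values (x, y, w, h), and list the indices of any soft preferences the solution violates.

hero = (x=6, y=143, w=102, h=39)
violated soft preferences: none

1. hero.x = 6  [toolbar.left = hero.left]
2. hero.w = 102  [toolbar.w = hero.w]
3. hero.y = 143  [hero.top = toolbar.bottom + 6]
4. hero.h = 39  [hero.h = 39]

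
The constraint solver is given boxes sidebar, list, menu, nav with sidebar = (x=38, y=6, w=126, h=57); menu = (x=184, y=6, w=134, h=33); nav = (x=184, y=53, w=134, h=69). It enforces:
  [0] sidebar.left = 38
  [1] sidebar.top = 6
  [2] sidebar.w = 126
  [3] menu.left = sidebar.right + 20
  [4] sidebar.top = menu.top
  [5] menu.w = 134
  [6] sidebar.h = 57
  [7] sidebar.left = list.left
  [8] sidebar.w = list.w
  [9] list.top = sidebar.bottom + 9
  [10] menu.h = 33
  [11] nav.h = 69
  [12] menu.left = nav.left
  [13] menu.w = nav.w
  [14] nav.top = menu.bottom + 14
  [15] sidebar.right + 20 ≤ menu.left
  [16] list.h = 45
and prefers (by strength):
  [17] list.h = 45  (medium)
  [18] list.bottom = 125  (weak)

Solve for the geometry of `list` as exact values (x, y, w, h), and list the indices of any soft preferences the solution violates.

1. list.x = 38  [sidebar.left = list.left]
2. list.w = 126  [sidebar.w = list.w]
3. list.y = 72  [list.top = sidebar.bottom + 9]
4. list.h = 45  [list.h = 45]

list = (x=38, y=72, w=126, h=45)
violated soft preferences: 18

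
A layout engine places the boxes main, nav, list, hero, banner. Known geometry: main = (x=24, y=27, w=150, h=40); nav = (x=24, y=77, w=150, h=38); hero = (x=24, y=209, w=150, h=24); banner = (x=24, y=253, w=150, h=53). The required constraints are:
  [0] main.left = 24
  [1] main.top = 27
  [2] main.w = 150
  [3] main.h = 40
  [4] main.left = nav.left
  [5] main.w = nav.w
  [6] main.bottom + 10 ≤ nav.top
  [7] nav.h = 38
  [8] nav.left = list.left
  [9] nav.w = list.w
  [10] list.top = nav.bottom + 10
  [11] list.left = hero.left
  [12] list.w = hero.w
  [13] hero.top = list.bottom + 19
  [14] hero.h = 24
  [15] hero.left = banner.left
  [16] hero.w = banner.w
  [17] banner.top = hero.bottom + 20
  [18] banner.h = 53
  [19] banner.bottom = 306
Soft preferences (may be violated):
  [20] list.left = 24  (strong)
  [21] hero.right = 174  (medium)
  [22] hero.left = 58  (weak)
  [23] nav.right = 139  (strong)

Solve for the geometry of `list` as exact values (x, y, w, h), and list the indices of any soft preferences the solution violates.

1. list.x = 24  [nav.left = list.left]
2. list.w = 150  [nav.w = list.w]
3. list.y = 125  [list.top = nav.bottom + 10]
4. list.h = 65  [hero.top = list.bottom + 19]

list = (x=24, y=125, w=150, h=65)
violated soft preferences: 22, 23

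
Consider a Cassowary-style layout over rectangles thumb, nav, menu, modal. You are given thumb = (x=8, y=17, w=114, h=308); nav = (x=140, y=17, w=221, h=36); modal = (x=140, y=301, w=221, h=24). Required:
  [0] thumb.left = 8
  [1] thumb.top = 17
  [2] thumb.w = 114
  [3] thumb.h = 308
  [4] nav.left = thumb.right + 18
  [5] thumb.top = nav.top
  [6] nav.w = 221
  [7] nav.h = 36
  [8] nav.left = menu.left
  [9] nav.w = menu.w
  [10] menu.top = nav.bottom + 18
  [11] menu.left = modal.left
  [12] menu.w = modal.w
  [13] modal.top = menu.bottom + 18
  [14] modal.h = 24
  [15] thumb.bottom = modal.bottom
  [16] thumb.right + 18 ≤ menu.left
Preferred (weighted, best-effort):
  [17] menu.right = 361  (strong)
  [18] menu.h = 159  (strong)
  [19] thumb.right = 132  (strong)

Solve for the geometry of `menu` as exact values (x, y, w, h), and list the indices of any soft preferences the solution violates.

menu = (x=140, y=71, w=221, h=212)
violated soft preferences: 18, 19

1. menu.x = 140  [nav.left = menu.left]
2. menu.w = 221  [nav.w = menu.w]
3. menu.y = 71  [menu.top = nav.bottom + 18]
4. menu.h = 212  [modal.top = menu.bottom + 18]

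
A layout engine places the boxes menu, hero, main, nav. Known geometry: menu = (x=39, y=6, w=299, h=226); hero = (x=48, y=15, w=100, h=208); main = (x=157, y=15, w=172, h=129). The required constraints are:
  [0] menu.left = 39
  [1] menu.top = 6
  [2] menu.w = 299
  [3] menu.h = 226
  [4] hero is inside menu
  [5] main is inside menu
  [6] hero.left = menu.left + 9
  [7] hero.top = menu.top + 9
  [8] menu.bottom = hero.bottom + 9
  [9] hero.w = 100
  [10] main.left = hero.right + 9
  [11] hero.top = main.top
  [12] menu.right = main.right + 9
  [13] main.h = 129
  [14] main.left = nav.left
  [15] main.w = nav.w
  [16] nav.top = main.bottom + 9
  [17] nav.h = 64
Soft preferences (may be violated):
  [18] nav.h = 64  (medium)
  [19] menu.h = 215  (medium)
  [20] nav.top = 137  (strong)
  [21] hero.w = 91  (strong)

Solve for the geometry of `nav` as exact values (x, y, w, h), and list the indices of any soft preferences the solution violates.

1. nav.x = 157  [main.left = nav.left]
2. nav.w = 172  [main.w = nav.w]
3. nav.y = 153  [nav.top = main.bottom + 9]
4. nav.h = 64  [nav.h = 64]

nav = (x=157, y=153, w=172, h=64)
violated soft preferences: 19, 20, 21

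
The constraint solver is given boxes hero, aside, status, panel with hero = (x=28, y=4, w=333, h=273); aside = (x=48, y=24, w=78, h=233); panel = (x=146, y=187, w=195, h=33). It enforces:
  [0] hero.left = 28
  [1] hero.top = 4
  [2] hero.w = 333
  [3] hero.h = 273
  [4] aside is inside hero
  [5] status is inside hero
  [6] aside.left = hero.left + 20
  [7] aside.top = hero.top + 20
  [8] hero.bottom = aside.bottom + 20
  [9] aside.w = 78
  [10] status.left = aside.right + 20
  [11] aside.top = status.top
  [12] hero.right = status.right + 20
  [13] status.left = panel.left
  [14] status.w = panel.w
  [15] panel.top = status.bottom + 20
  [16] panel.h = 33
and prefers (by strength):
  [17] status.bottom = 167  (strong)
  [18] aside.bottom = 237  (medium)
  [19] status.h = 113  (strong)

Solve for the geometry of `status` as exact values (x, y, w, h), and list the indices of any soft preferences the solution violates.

status = (x=146, y=24, w=195, h=143)
violated soft preferences: 18, 19

1. status.x = 146  [status.left = aside.right + 20]
2. status.y = 24  [aside.top = status.top]
3. status.w = 195  [hero.right = status.right + 20]
4. status.h = 143  [panel.top = status.bottom + 20]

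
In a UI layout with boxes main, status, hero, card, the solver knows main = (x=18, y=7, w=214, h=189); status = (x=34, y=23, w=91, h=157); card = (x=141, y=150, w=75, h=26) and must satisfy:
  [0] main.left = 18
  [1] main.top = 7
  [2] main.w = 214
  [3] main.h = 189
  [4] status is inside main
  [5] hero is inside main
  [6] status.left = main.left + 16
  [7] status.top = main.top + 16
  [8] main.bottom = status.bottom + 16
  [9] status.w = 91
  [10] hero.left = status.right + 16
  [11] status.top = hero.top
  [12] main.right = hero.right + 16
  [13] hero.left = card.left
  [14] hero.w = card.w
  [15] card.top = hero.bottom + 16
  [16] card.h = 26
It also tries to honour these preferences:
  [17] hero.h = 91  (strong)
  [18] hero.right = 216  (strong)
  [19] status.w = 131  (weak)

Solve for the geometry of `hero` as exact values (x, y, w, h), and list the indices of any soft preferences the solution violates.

1. hero.x = 141  [hero.left = status.right + 16]
2. hero.y = 23  [status.top = hero.top]
3. hero.w = 75  [main.right = hero.right + 16]
4. hero.h = 111  [card.top = hero.bottom + 16]

hero = (x=141, y=23, w=75, h=111)
violated soft preferences: 17, 19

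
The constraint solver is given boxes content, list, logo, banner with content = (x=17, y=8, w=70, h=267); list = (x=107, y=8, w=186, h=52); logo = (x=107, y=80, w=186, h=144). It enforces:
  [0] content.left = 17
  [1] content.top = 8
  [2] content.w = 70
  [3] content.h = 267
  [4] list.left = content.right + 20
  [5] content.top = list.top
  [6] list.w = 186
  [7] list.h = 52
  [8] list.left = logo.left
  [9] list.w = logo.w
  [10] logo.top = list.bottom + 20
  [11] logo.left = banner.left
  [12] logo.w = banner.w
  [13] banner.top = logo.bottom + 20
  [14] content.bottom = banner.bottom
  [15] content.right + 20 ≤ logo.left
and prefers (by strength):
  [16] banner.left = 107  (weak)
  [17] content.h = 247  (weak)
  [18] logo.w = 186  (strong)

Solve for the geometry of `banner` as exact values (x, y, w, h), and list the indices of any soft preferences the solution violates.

1. banner.x = 107  [logo.left = banner.left]
2. banner.w = 186  [logo.w = banner.w]
3. banner.y = 244  [banner.top = logo.bottom + 20]
4. banner.h = 31  [content.bottom = banner.bottom]

banner = (x=107, y=244, w=186, h=31)
violated soft preferences: 17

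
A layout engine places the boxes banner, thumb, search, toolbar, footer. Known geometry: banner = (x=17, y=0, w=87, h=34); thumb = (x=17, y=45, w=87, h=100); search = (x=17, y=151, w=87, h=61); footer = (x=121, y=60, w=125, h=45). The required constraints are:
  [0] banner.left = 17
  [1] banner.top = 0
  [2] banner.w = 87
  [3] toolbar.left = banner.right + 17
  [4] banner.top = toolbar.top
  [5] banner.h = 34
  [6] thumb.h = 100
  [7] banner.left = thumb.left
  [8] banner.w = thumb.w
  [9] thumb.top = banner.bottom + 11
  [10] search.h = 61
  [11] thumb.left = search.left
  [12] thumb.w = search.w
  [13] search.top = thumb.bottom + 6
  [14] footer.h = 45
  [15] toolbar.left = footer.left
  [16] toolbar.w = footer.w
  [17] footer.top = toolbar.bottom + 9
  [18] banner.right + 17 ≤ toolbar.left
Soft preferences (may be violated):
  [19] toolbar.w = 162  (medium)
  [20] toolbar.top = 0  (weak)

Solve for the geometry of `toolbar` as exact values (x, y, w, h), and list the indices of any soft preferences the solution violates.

1. toolbar.x = 121  [toolbar.left = banner.right + 17]
2. toolbar.y = 0  [banner.top = toolbar.top]
3. toolbar.w = 125  [toolbar.w = footer.w]
4. toolbar.h = 51  [footer.top = toolbar.bottom + 9]

toolbar = (x=121, y=0, w=125, h=51)
violated soft preferences: 19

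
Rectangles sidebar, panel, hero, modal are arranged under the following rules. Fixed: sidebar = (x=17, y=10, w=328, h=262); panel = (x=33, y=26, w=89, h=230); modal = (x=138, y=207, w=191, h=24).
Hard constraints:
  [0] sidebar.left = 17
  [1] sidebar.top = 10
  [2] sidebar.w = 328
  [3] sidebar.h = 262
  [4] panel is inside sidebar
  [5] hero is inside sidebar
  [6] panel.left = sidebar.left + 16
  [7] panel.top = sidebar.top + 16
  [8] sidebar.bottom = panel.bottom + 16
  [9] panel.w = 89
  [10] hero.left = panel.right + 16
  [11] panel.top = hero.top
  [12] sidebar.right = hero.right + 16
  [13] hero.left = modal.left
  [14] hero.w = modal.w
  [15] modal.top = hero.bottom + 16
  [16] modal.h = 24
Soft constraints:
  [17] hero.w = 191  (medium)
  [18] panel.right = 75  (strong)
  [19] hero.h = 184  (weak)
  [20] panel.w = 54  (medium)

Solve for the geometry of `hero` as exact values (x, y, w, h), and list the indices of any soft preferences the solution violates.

1. hero.x = 138  [hero.left = panel.right + 16]
2. hero.y = 26  [panel.top = hero.top]
3. hero.w = 191  [sidebar.right = hero.right + 16]
4. hero.h = 165  [modal.top = hero.bottom + 16]

hero = (x=138, y=26, w=191, h=165)
violated soft preferences: 18, 19, 20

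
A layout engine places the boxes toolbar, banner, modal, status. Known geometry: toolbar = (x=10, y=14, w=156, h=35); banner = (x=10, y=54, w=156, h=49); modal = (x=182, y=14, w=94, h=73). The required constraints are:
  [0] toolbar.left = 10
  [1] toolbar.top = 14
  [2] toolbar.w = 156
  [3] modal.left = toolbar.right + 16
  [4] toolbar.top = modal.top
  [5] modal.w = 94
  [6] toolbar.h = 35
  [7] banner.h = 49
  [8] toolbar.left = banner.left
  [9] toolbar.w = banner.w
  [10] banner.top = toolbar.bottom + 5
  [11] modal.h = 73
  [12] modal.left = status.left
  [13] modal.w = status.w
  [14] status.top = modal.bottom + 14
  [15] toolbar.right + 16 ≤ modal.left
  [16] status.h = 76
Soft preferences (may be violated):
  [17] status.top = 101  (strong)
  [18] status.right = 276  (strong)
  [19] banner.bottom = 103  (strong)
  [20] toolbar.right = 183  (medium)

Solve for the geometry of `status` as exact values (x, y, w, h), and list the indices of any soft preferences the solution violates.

status = (x=182, y=101, w=94, h=76)
violated soft preferences: 20

1. status.x = 182  [modal.left = status.left]
2. status.w = 94  [modal.w = status.w]
3. status.y = 101  [status.top = modal.bottom + 14]
4. status.h = 76  [status.h = 76]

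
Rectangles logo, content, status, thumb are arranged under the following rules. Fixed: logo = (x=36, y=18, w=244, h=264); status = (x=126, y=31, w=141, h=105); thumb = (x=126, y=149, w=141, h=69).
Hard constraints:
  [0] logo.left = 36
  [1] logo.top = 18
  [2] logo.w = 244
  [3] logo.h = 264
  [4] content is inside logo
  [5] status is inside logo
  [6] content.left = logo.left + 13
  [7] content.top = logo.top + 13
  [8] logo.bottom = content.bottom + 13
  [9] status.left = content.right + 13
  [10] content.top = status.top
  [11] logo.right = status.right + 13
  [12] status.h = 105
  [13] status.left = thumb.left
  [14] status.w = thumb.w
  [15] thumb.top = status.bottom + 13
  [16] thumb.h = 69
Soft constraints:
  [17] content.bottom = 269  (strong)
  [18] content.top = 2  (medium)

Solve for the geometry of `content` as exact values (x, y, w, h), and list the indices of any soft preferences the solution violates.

1. content.x = 49  [content.left = logo.left + 13]
2. content.y = 31  [content.top = logo.top + 13]
3. content.h = 238  [logo.bottom = content.bottom + 13]
4. content.w = 64  [status.left = content.right + 13]

content = (x=49, y=31, w=64, h=238)
violated soft preferences: 18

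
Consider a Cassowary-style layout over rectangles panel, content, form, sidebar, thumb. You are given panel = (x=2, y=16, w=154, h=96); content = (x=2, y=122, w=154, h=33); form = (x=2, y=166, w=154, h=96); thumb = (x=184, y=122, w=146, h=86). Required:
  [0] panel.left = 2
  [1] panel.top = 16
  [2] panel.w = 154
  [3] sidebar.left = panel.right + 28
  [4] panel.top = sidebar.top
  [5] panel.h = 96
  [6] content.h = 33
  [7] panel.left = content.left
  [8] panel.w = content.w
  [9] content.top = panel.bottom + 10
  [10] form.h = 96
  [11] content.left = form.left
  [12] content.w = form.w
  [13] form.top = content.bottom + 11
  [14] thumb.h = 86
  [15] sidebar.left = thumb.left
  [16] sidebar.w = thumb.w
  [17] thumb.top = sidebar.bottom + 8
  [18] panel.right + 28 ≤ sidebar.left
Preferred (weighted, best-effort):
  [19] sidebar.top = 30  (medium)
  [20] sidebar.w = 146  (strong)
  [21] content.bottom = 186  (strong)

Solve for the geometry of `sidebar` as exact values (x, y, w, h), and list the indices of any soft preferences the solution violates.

sidebar = (x=184, y=16, w=146, h=98)
violated soft preferences: 19, 21

1. sidebar.x = 184  [sidebar.left = panel.right + 28]
2. sidebar.y = 16  [panel.top = sidebar.top]
3. sidebar.w = 146  [sidebar.w = thumb.w]
4. sidebar.h = 98  [thumb.top = sidebar.bottom + 8]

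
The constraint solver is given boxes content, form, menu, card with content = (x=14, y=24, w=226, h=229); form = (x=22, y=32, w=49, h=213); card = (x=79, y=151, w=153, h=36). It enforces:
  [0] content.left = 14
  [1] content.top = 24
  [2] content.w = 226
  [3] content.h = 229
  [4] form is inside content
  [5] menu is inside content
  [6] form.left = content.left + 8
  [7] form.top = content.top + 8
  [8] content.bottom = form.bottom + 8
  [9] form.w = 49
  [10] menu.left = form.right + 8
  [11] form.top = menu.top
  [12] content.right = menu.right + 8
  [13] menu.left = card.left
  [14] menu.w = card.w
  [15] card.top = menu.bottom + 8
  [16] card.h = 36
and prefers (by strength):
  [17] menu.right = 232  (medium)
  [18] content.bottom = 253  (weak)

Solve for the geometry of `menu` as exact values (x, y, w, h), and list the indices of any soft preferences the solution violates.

menu = (x=79, y=32, w=153, h=111)
violated soft preferences: none

1. menu.x = 79  [menu.left = form.right + 8]
2. menu.y = 32  [form.top = menu.top]
3. menu.w = 153  [content.right = menu.right + 8]
4. menu.h = 111  [card.top = menu.bottom + 8]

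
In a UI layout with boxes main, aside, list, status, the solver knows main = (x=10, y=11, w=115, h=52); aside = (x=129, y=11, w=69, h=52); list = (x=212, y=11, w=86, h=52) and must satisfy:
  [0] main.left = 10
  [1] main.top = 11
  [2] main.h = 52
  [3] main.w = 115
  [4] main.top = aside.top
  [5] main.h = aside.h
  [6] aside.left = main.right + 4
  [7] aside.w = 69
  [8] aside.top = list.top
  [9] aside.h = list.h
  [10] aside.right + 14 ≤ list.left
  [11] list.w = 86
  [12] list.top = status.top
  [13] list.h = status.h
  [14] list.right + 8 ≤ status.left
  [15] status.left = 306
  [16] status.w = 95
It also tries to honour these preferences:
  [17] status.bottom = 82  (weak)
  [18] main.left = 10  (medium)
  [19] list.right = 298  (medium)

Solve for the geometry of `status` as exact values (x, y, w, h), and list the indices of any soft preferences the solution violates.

1. status.y = 11  [list.top = status.top]
2. status.h = 52  [list.h = status.h]
3. status.x = 306  [status.left = 306]
4. status.w = 95  [status.w = 95]

status = (x=306, y=11, w=95, h=52)
violated soft preferences: 17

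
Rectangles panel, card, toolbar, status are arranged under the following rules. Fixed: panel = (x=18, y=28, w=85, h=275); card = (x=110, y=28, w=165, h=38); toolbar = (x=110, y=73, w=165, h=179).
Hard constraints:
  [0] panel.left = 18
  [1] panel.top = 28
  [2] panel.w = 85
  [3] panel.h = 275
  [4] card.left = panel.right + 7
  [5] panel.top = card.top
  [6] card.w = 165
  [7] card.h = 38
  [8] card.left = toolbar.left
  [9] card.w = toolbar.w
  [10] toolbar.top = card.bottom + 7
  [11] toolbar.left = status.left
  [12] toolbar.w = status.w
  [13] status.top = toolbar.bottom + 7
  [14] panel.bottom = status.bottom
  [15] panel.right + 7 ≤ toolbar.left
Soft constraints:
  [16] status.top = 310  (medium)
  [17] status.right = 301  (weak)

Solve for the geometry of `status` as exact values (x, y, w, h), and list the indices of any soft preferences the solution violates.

status = (x=110, y=259, w=165, h=44)
violated soft preferences: 16, 17

1. status.x = 110  [toolbar.left = status.left]
2. status.w = 165  [toolbar.w = status.w]
3. status.y = 259  [status.top = toolbar.bottom + 7]
4. status.h = 44  [panel.bottom = status.bottom]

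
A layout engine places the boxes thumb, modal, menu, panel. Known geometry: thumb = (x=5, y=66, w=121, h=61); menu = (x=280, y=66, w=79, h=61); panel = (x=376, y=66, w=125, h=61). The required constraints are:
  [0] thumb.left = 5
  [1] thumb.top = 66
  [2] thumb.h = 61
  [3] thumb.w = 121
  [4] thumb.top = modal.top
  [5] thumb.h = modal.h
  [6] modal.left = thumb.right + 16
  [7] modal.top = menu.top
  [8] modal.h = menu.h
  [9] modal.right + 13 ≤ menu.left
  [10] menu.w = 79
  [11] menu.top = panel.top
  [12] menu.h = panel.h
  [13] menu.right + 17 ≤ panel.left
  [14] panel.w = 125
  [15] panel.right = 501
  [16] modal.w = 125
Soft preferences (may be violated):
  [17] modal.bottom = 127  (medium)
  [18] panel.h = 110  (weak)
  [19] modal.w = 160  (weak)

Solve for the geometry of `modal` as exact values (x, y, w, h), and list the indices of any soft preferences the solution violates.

modal = (x=142, y=66, w=125, h=61)
violated soft preferences: 18, 19

1. modal.y = 66  [thumb.top = modal.top]
2. modal.h = 61  [thumb.h = modal.h]
3. modal.x = 142  [modal.left = thumb.right + 16]
4. modal.w = 125  [modal.w = 125]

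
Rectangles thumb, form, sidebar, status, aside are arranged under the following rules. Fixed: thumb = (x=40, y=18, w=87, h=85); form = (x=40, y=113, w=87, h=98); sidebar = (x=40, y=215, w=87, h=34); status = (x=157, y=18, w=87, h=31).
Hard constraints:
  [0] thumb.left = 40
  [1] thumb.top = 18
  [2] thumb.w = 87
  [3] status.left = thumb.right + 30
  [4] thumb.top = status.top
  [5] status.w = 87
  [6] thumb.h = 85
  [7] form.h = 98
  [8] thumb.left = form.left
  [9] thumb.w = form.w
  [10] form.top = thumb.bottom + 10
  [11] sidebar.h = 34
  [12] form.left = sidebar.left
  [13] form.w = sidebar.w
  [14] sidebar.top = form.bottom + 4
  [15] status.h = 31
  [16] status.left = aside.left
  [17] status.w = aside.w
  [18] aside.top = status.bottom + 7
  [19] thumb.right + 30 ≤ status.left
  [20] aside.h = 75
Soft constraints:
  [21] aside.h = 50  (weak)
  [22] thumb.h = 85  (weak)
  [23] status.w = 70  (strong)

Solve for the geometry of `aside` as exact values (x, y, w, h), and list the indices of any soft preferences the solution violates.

aside = (x=157, y=56, w=87, h=75)
violated soft preferences: 21, 23

1. aside.x = 157  [status.left = aside.left]
2. aside.w = 87  [status.w = aside.w]
3. aside.y = 56  [aside.top = status.bottom + 7]
4. aside.h = 75  [aside.h = 75]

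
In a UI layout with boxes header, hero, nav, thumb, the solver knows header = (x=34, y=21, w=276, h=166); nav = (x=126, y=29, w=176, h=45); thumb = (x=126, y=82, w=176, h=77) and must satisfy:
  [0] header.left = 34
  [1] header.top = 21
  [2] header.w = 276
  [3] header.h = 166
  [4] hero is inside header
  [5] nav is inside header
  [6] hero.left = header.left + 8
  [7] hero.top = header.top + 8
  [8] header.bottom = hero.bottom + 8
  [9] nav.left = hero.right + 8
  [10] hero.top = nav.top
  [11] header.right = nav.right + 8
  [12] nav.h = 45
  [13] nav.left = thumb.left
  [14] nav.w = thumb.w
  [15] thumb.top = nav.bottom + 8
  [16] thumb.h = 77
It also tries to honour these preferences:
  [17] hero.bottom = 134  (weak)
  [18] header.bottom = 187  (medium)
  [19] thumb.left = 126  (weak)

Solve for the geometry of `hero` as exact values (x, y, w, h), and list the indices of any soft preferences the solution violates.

1. hero.x = 42  [hero.left = header.left + 8]
2. hero.y = 29  [hero.top = header.top + 8]
3. hero.h = 150  [header.bottom = hero.bottom + 8]
4. hero.w = 76  [nav.left = hero.right + 8]

hero = (x=42, y=29, w=76, h=150)
violated soft preferences: 17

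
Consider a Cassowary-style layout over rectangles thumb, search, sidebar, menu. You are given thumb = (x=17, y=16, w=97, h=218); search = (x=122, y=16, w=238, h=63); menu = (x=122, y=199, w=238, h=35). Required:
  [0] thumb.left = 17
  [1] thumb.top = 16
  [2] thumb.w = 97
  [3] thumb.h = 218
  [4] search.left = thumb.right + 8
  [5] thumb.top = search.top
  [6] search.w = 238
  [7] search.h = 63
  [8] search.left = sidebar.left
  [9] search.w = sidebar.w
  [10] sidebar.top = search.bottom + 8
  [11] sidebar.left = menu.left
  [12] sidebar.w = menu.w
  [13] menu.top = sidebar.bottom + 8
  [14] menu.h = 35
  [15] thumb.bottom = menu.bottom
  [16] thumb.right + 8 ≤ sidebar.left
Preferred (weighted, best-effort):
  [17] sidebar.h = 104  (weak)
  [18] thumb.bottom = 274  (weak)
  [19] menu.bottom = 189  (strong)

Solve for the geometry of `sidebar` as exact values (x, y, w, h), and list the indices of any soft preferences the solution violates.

1. sidebar.x = 122  [search.left = sidebar.left]
2. sidebar.w = 238  [search.w = sidebar.w]
3. sidebar.y = 87  [sidebar.top = search.bottom + 8]
4. sidebar.h = 104  [menu.top = sidebar.bottom + 8]

sidebar = (x=122, y=87, w=238, h=104)
violated soft preferences: 18, 19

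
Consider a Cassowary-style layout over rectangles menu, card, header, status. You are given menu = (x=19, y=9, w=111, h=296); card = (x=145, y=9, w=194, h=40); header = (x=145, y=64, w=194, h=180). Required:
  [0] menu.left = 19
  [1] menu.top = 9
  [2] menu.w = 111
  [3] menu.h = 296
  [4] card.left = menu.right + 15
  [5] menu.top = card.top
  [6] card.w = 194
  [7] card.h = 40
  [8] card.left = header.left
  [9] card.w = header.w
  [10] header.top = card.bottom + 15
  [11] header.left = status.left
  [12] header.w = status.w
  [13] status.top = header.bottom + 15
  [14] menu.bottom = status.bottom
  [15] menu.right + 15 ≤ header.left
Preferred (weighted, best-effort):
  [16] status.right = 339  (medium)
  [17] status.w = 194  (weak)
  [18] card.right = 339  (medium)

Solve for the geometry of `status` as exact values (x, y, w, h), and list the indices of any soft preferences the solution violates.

1. status.x = 145  [header.left = status.left]
2. status.w = 194  [header.w = status.w]
3. status.y = 259  [status.top = header.bottom + 15]
4. status.h = 46  [menu.bottom = status.bottom]

status = (x=145, y=259, w=194, h=46)
violated soft preferences: none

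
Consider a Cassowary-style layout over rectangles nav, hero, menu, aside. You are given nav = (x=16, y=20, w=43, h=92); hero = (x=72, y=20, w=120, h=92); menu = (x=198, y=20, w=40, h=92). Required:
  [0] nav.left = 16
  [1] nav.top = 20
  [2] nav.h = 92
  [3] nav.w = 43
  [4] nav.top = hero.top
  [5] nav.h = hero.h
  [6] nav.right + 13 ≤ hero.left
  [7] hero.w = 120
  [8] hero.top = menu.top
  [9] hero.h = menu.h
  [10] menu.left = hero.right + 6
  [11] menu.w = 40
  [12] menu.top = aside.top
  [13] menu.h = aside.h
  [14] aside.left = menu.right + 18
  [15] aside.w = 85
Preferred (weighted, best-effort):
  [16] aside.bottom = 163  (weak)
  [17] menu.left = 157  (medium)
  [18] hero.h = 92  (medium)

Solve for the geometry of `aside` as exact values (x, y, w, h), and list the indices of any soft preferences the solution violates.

1. aside.y = 20  [menu.top = aside.top]
2. aside.h = 92  [menu.h = aside.h]
3. aside.x = 256  [aside.left = menu.right + 18]
4. aside.w = 85  [aside.w = 85]

aside = (x=256, y=20, w=85, h=92)
violated soft preferences: 16, 17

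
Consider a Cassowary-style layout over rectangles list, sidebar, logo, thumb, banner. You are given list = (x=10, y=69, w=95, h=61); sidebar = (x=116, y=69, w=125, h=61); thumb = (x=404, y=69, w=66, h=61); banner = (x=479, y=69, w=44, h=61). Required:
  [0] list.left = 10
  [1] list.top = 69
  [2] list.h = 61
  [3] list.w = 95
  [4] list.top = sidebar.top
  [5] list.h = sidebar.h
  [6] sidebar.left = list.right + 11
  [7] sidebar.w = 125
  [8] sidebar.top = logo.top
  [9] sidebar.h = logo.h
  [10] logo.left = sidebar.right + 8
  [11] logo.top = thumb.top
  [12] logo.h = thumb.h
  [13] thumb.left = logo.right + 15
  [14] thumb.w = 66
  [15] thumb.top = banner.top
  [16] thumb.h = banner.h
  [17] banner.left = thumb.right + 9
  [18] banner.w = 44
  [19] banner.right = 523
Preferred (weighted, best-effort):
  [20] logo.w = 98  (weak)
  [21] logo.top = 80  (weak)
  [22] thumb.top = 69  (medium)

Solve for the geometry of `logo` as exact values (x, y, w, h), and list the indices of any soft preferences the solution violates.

logo = (x=249, y=69, w=140, h=61)
violated soft preferences: 20, 21

1. logo.y = 69  [sidebar.top = logo.top]
2. logo.h = 61  [sidebar.h = logo.h]
3. logo.x = 249  [logo.left = sidebar.right + 8]
4. logo.w = 140  [thumb.left = logo.right + 15]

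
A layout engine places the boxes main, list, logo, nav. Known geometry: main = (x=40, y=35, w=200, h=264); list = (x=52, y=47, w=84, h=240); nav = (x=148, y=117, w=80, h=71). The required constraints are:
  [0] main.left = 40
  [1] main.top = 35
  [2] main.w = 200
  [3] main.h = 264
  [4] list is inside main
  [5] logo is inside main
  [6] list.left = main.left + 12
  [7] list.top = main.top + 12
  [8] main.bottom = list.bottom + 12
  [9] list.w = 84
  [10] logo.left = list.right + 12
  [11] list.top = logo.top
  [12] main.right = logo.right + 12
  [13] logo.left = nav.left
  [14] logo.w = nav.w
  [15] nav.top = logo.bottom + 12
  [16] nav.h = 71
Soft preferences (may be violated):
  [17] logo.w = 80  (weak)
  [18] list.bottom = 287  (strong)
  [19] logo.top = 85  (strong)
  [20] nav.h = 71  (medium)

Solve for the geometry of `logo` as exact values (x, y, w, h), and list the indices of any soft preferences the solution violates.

logo = (x=148, y=47, w=80, h=58)
violated soft preferences: 19

1. logo.x = 148  [logo.left = list.right + 12]
2. logo.y = 47  [list.top = logo.top]
3. logo.w = 80  [main.right = logo.right + 12]
4. logo.h = 58  [nav.top = logo.bottom + 12]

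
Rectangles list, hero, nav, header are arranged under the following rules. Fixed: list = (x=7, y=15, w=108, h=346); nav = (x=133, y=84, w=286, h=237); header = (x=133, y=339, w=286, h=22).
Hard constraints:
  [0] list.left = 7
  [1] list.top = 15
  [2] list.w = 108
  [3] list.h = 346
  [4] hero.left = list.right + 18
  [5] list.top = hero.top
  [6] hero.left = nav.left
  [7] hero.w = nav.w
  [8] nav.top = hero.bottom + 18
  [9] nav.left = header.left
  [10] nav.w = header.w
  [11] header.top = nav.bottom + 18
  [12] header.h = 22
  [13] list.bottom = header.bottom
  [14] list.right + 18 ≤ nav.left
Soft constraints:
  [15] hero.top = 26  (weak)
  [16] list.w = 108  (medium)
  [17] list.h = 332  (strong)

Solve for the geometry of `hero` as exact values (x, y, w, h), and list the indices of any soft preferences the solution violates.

1. hero.x = 133  [hero.left = list.right + 18]
2. hero.y = 15  [list.top = hero.top]
3. hero.w = 286  [hero.w = nav.w]
4. hero.h = 51  [nav.top = hero.bottom + 18]

hero = (x=133, y=15, w=286, h=51)
violated soft preferences: 15, 17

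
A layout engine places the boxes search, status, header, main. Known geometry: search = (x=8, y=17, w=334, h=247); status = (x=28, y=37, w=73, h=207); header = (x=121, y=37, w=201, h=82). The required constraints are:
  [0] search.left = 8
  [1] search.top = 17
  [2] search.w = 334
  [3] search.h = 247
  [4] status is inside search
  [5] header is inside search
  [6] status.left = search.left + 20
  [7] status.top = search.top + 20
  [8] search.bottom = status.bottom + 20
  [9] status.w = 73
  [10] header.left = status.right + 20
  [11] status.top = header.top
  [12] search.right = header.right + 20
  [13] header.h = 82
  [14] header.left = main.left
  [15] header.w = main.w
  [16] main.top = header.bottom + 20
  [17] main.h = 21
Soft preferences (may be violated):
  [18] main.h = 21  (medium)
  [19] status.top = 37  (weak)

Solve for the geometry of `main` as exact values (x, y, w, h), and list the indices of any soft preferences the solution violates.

1. main.x = 121  [header.left = main.left]
2. main.w = 201  [header.w = main.w]
3. main.y = 139  [main.top = header.bottom + 20]
4. main.h = 21  [main.h = 21]

main = (x=121, y=139, w=201, h=21)
violated soft preferences: none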